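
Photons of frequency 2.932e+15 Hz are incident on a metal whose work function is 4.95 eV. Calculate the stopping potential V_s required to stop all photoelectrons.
7.1758 V

The stopping potential V_s satisfies: eV_s = KE_max

First, find KE_max using Einstein's equation:
E_photon = hf = (6.626×10⁻³⁴ J·s)(2.932e+15 Hz) = 12.1258 eV
KE_max = E_photon - φ = 12.1258 - 4.95 = 7.1758 eV

Since eV_s = KE_max:
V_s = KE_max/e = 7.1758 V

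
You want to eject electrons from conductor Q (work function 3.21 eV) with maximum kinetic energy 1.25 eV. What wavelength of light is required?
277.99 nm

From Einstein's equation: KE_max = hc/λ - φ

Rearranging for λ:
hc/λ = KE_max + φ
λ = hc/(KE_max + φ)

Required photon energy:
E_photon = KE_max + φ = 1.25 + 3.21 = 4.46 eV

Required wavelength:
λ = hc/E_photon = (6.626×10⁻³⁴)(3×10⁸) / (4.46 × 1.602×10⁻¹⁹)
λ = 277.99 nm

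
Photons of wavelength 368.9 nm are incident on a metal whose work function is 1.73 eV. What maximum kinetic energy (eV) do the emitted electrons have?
1.6309 eV

Using Einstein's photoelectric equation: KE_max = hf - φ = hc/λ - φ

First, calculate the photon energy:
E_photon = hc/λ = (6.626×10⁻³⁴ J·s)(3×10⁸ m/s) / (368.9×10⁻⁹ m)
E_photon = 3.3609 eV

Then, the maximum kinetic energy:
KE_max = E_photon - φ = 3.3609 eV - 1.73 eV = 1.6309 eV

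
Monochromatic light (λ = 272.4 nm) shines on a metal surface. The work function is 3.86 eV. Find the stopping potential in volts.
0.6915 V

The stopping potential V_s satisfies: eV_s = KE_max

First, find KE_max using Einstein's equation:
E_photon = hc/λ = 4.5515 eV
KE_max = E_photon - φ = 4.5515 - 3.86 = 0.6915 eV

Since eV_s = KE_max:
V_s = KE_max/e = 0.6915 V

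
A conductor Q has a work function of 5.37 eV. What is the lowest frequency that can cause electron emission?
1.2985e+15 Hz

The threshold frequency is when the photon energy equals the work function:
hf₀ = φ

Solving for f₀:
f₀ = φ/h = (5.37 eV × 1.602×10⁻¹⁹ J/eV) / (6.626×10⁻³⁴ J·s)
f₀ = 1.2985e+15 Hz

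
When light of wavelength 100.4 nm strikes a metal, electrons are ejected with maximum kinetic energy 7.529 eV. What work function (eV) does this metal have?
4.82 eV

From Einstein's photoelectric equation: KE_max = hf - φ = hc/λ - φ

Rearranging for φ:
φ = hc/λ - KE_max

Calculate photon energy:
E_photon = hc/λ = 12.3490 eV

Therefore:
φ = 12.3490 - 7.529 = 4.82 eV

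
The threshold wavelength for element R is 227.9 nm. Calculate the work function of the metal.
5.44 eV

At the threshold wavelength, photon energy equals work function:
φ = hc/λ₀

Calculating:
φ = (6.626×10⁻³⁴ J·s)(3×10⁸ m/s) / (227.9×10⁻⁹ m)
φ = 5.44 eV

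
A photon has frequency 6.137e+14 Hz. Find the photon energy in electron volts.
2.5381 eV

Using E = hf:

E = hf = (6.626×10⁻³⁴ J·s)(6.137e+14 Hz)
E = 2.5381 eV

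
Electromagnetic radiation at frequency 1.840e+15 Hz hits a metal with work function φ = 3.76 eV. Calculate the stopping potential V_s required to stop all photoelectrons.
3.8496 V

The stopping potential V_s satisfies: eV_s = KE_max

First, find KE_max using Einstein's equation:
E_photon = hf = (6.626×10⁻³⁴ J·s)(1.840e+15 Hz) = 7.6096 eV
KE_max = E_photon - φ = 7.6096 - 3.76 = 3.8496 eV

Since eV_s = KE_max:
V_s = KE_max/e = 3.8496 V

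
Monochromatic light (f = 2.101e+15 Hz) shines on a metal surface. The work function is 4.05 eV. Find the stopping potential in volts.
4.6390 V

The stopping potential V_s satisfies: eV_s = KE_max

First, find KE_max using Einstein's equation:
E_photon = hf = (6.626×10⁻³⁴ J·s)(2.101e+15 Hz) = 8.6890 eV
KE_max = E_photon - φ = 8.6890 - 4.05 = 4.6390 eV

Since eV_s = KE_max:
V_s = KE_max/e = 4.6390 V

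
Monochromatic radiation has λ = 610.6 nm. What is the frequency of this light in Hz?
4.9098e+14 Hz

Using the wave equation: c = fλ

Solving for frequency:
f = c/λ = (3×10⁸ m/s) / (610.6×10⁻⁹ m)
f = 4.9098e+14 Hz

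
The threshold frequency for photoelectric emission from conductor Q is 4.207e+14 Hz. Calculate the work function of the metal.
1.74 eV

At the threshold frequency, photon energy equals work function:
φ = hf₀

Calculating:
φ = (6.626×10⁻³⁴ J·s)(4.207e+14 Hz)
φ = 1.74 eV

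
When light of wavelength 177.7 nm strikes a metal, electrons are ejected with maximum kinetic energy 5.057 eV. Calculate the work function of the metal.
1.92 eV

From Einstein's photoelectric equation: KE_max = hf - φ = hc/λ - φ

Rearranging for φ:
φ = hc/λ - KE_max

Calculate photon energy:
E_photon = hc/λ = 6.9772 eV

Therefore:
φ = 6.9772 - 5.057 = 1.92 eV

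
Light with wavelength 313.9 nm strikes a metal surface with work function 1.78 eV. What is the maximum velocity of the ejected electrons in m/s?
8.7365e+05 m/s

First, find the maximum kinetic energy:
E_photon = hc/λ = 3.9498 eV
KE_max = E_photon - φ = 3.9498 - 1.78 = 2.1698 eV

Convert to Joules: KE_max = 2.1698 × 1.602×10⁻¹⁹ J = 3.4764e-19 J

Then use KE = ½mv² to find velocity:
v = √(2·KE/m) = √(2 × 3.4764e-19 J / 9.109e-31 kg)
v = 8.7365e+05 m/s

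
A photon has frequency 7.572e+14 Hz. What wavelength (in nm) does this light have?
395.92 nm

Using the wave equation: c = fλ

Solving for wavelength:
λ = c/f = (3×10⁸ m/s) / (7.572e+14 Hz)
λ = 395.92 nm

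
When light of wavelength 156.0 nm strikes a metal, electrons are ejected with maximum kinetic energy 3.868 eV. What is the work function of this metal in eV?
4.08 eV

From Einstein's photoelectric equation: KE_max = hf - φ = hc/λ - φ

Rearranging for φ:
φ = hc/λ - KE_max

Calculate photon energy:
E_photon = hc/λ = 7.9477 eV

Therefore:
φ = 7.9477 - 3.868 = 4.08 eV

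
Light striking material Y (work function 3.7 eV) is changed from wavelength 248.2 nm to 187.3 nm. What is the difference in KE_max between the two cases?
1.6242 eV

Using Einstein's equation: KE_max = hc/λ - φ

For λ₁ = 248.2 nm:
KE₁ = hc/λ₁ - φ = 4.9953 - 3.7 = 1.2953 eV

For λ₂ = 187.3 nm:
KE₂ = hc/λ₂ - φ = 6.6196 - 3.7 = 2.9196 eV

Change in KE:
ΔKE = KE₂ - KE₁ = 2.9196 - 1.2953 = 1.6242 eV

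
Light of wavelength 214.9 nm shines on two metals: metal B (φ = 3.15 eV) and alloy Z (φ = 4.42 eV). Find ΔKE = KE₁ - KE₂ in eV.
1.2700 eV

Using KE_max = hc/λ - φ for each metal:

Photon energy: E = hc/λ = 5.7694 eV

For metal B (φ₁ = 3.15 eV):
KE₁ = E - φ₁ = 5.7694 - 3.15 = 2.6194 eV

For alloy Z (φ₂ = 4.42 eV):
KE₂ = E - φ₂ = 5.7694 - 4.42 = 1.3494 eV

Difference:
ΔKE = KE₁ - KE₂ = 2.6194 - 1.3494 = 1.2700 eV

Note: The difference equals the difference in work functions: 4.42 - 3.15 = 1.27 eV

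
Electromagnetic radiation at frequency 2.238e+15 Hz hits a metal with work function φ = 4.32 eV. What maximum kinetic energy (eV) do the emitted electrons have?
4.9356 eV

Using Einstein's photoelectric equation: KE_max = hf - φ

First, calculate the photon energy:
E_photon = hf = (6.626×10⁻³⁴ J·s)(2.238e+15 Hz)
E_photon = 9.2556 eV

Then, the maximum kinetic energy:
KE_max = E_photon - φ = 9.2556 eV - 4.32 eV = 4.9356 eV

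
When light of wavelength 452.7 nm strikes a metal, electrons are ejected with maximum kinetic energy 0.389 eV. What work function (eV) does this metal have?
2.35 eV

From Einstein's photoelectric equation: KE_max = hf - φ = hc/λ - φ

Rearranging for φ:
φ = hc/λ - KE_max

Calculate photon energy:
E_photon = hc/λ = 2.7388 eV

Therefore:
φ = 2.7388 - 0.389 = 2.35 eV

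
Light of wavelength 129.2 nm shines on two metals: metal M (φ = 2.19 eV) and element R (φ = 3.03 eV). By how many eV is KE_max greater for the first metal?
0.8400 eV

Using KE_max = hc/λ - φ for each metal:

Photon energy: E = hc/λ = 9.5963 eV

For metal M (φ₁ = 2.19 eV):
KE₁ = E - φ₁ = 9.5963 - 2.19 = 7.4063 eV

For element R (φ₂ = 3.03 eV):
KE₂ = E - φ₂ = 9.5963 - 3.03 = 6.5663 eV

Difference:
ΔKE = KE₁ - KE₂ = 7.4063 - 6.5663 = 0.8400 eV

Note: The difference equals the difference in work functions: 3.03 - 2.19 = 0.84 eV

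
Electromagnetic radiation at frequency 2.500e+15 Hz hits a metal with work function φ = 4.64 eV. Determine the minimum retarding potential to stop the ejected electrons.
5.6992 V

The stopping potential V_s satisfies: eV_s = KE_max

First, find KE_max using Einstein's equation:
E_photon = hf = (6.626×10⁻³⁴ J·s)(2.500e+15 Hz) = 10.3392 eV
KE_max = E_photon - φ = 10.3392 - 4.64 = 5.6992 eV

Since eV_s = KE_max:
V_s = KE_max/e = 5.6992 V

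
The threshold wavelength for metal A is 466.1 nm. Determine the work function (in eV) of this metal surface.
2.66 eV

At the threshold wavelength, photon energy equals work function:
φ = hc/λ₀

Calculating:
φ = (6.626×10⁻³⁴ J·s)(3×10⁸ m/s) / (466.1×10⁻⁹ m)
φ = 2.66 eV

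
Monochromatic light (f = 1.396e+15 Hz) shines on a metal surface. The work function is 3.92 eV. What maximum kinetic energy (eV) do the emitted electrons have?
1.8534 eV

Using Einstein's photoelectric equation: KE_max = hf - φ

First, calculate the photon energy:
E_photon = hf = (6.626×10⁻³⁴ J·s)(1.396e+15 Hz)
E_photon = 5.7734 eV

Then, the maximum kinetic energy:
KE_max = E_photon - φ = 5.7734 eV - 3.92 eV = 1.8534 eV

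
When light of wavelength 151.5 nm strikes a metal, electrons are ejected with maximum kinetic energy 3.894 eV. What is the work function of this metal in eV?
4.29 eV

From Einstein's photoelectric equation: KE_max = hf - φ = hc/λ - φ

Rearranging for φ:
φ = hc/λ - KE_max

Calculate photon energy:
E_photon = hc/λ = 8.1838 eV

Therefore:
φ = 8.1838 - 3.894 = 4.29 eV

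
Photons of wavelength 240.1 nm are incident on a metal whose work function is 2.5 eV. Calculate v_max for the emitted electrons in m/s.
9.6801e+05 m/s

First, find the maximum kinetic energy:
E_photon = hc/λ = 5.1639 eV
KE_max = E_photon - φ = 5.1639 - 2.5 = 2.6639 eV

Convert to Joules: KE_max = 2.6639 × 1.602×10⁻¹⁹ J = 4.2680e-19 J

Then use KE = ½mv² to find velocity:
v = √(2·KE/m) = √(2 × 4.2680e-19 J / 9.109e-31 kg)
v = 9.6801e+05 m/s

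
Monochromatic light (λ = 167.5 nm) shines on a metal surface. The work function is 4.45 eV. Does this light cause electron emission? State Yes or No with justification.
Yes

For photoemission, the photon energy must exceed the work function.

Photon energy: E = hc/λ = 7.4020 eV
Work function: φ = 4.45 eV

Since E_photon (7.4020 eV) > φ (4.45 eV), photoemission WILL occur.
The threshold wavelength is λ₀ = hc/φ = 278.6 nm.
Since 167.5 nm < 278.6 nm, the light has sufficient energy.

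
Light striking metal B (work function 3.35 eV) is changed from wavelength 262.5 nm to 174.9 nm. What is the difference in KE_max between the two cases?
2.3657 eV

Using Einstein's equation: KE_max = hc/λ - φ

For λ₁ = 262.5 nm:
KE₁ = hc/λ₁ - φ = 4.7232 - 3.35 = 1.3732 eV

For λ₂ = 174.9 nm:
KE₂ = hc/λ₂ - φ = 7.0889 - 3.35 = 3.7389 eV

Change in KE:
ΔKE = KE₂ - KE₁ = 3.7389 - 1.3732 = 2.3657 eV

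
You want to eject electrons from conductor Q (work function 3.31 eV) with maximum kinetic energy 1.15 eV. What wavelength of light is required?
277.99 nm

From Einstein's equation: KE_max = hc/λ - φ

Rearranging for λ:
hc/λ = KE_max + φ
λ = hc/(KE_max + φ)

Required photon energy:
E_photon = KE_max + φ = 1.15 + 3.31 = 4.46 eV

Required wavelength:
λ = hc/E_photon = (6.626×10⁻³⁴)(3×10⁸) / (4.46 × 1.602×10⁻¹⁹)
λ = 277.99 nm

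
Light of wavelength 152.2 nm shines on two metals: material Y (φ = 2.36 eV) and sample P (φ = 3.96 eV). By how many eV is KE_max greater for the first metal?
1.6000 eV

Using KE_max = hc/λ - φ for each metal:

Photon energy: E = hc/λ = 8.1461 eV

For material Y (φ₁ = 2.36 eV):
KE₁ = E - φ₁ = 8.1461 - 2.36 = 5.7861 eV

For sample P (φ₂ = 3.96 eV):
KE₂ = E - φ₂ = 8.1461 - 3.96 = 4.1861 eV

Difference:
ΔKE = KE₁ - KE₂ = 5.7861 - 4.1861 = 1.6000 eV

Note: The difference equals the difference in work functions: 3.96 - 2.36 = 1.60 eV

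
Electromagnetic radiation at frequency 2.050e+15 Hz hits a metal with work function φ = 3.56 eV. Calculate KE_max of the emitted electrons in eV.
4.9181 eV

Using Einstein's photoelectric equation: KE_max = hf - φ

First, calculate the photon energy:
E_photon = hf = (6.626×10⁻³⁴ J·s)(2.050e+15 Hz)
E_photon = 8.4781 eV

Then, the maximum kinetic energy:
KE_max = E_photon - φ = 8.4781 eV - 3.56 eV = 4.9181 eV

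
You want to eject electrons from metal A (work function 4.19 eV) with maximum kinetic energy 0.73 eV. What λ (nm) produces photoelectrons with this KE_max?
252.00 nm

From Einstein's equation: KE_max = hc/λ - φ

Rearranging for λ:
hc/λ = KE_max + φ
λ = hc/(KE_max + φ)

Required photon energy:
E_photon = KE_max + φ = 0.73 + 4.19 = 4.92 eV

Required wavelength:
λ = hc/E_photon = (6.626×10⁻³⁴)(3×10⁸) / (4.92 × 1.602×10⁻¹⁹)
λ = 252.00 nm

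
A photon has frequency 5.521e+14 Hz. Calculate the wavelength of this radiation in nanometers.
543.00 nm

Using the wave equation: c = fλ

Solving for wavelength:
λ = c/f = (3×10⁸ m/s) / (5.521e+14 Hz)
λ = 543.00 nm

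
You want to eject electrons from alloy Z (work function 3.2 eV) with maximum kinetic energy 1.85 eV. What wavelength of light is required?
245.51 nm

From Einstein's equation: KE_max = hc/λ - φ

Rearranging for λ:
hc/λ = KE_max + φ
λ = hc/(KE_max + φ)

Required photon energy:
E_photon = KE_max + φ = 1.85 + 3.2 = 5.05 eV

Required wavelength:
λ = hc/E_photon = (6.626×10⁻³⁴)(3×10⁸) / (5.05 × 1.602×10⁻¹⁹)
λ = 245.51 nm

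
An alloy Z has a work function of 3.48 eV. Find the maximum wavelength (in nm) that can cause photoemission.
356.28 nm

The threshold wavelength is when the photon energy equals the work function:
hc/λ₀ = φ

Solving for λ₀:
λ₀ = hc/φ = (6.626×10⁻³⁴ J·s)(3×10⁸ m/s) / (3.48 eV × 1.602×10⁻¹⁹ J/eV)
λ₀ = 356.28 nm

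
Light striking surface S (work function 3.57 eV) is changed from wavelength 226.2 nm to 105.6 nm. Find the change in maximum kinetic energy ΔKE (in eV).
6.2598 eV

Using Einstein's equation: KE_max = hc/λ - φ

For λ₁ = 226.2 nm:
KE₁ = hc/λ₁ - φ = 5.4812 - 3.57 = 1.9112 eV

For λ₂ = 105.6 nm:
KE₂ = hc/λ₂ - φ = 11.7409 - 3.57 = 8.1709 eV

Change in KE:
ΔKE = KE₂ - KE₁ = 8.1709 - 1.9112 = 6.2598 eV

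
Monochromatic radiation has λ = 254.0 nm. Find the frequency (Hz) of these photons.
1.1803e+15 Hz

Using the wave equation: c = fλ

Solving for frequency:
f = c/λ = (3×10⁸ m/s) / (254.0×10⁻⁹ m)
f = 1.1803e+15 Hz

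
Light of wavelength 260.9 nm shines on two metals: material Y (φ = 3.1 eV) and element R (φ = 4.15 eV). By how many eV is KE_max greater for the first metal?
1.0500 eV

Using KE_max = hc/λ - φ for each metal:

Photon energy: E = hc/λ = 4.7522 eV

For material Y (φ₁ = 3.1 eV):
KE₁ = E - φ₁ = 4.7522 - 3.1 = 1.6522 eV

For element R (φ₂ = 4.15 eV):
KE₂ = E - φ₂ = 4.7522 - 4.15 = 0.6022 eV

Difference:
ΔKE = KE₁ - KE₂ = 1.6522 - 0.6022 = 1.0500 eV

Note: The difference equals the difference in work functions: 4.15 - 3.1 = 1.05 eV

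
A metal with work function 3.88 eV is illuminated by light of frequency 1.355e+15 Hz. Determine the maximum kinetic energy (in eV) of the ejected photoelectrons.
1.7238 eV

Using Einstein's photoelectric equation: KE_max = hf - φ

First, calculate the photon energy:
E_photon = hf = (6.626×10⁻³⁴ J·s)(1.355e+15 Hz)
E_photon = 5.6038 eV

Then, the maximum kinetic energy:
KE_max = E_photon - φ = 5.6038 eV - 3.88 eV = 1.7238 eV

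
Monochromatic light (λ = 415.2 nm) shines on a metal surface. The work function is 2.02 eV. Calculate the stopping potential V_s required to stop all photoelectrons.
0.9661 V

The stopping potential V_s satisfies: eV_s = KE_max

First, find KE_max using Einstein's equation:
E_photon = hc/λ = 2.9861 eV
KE_max = E_photon - φ = 2.9861 - 2.02 = 0.9661 eV

Since eV_s = KE_max:
V_s = KE_max/e = 0.9661 V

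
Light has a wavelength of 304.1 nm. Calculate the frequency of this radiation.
9.8584e+14 Hz

Using the wave equation: c = fλ

Solving for frequency:
f = c/λ = (3×10⁸ m/s) / (304.1×10⁻⁹ m)
f = 9.8584e+14 Hz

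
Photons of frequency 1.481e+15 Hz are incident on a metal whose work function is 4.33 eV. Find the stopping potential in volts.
1.7949 V

The stopping potential V_s satisfies: eV_s = KE_max

First, find KE_max using Einstein's equation:
E_photon = hf = (6.626×10⁻³⁴ J·s)(1.481e+15 Hz) = 6.1249 eV
KE_max = E_photon - φ = 6.1249 - 4.33 = 1.7949 eV

Since eV_s = KE_max:
V_s = KE_max/e = 1.7949 V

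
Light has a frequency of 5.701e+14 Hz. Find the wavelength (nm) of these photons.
525.86 nm

Using the wave equation: c = fλ

Solving for wavelength:
λ = c/f = (3×10⁸ m/s) / (5.701e+14 Hz)
λ = 525.86 nm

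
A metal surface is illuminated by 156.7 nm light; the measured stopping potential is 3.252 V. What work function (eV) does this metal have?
4.66 eV

The stopping potential gives the maximum kinetic energy: KE_max = eV_s = 3.252 eV

From Einstein's photoelectric equation: KE_max = hc/λ - φ
Rearranging: φ = hc/λ - KE_max

Calculate photon energy:
E_photon = hc/λ = (6.626×10⁻³⁴ J·s)(3×10⁸ m/s) / (156.7×10⁻⁹ m) = 7.9122 eV

Therefore:
φ = 7.9122 - 3.252 = 4.66 eV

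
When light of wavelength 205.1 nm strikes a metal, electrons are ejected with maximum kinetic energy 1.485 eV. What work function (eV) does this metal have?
4.56 eV

From Einstein's photoelectric equation: KE_max = hf - φ = hc/λ - φ

Rearranging for φ:
φ = hc/λ - KE_max

Calculate photon energy:
E_photon = hc/λ = 6.0451 eV

Therefore:
φ = 6.0451 - 1.485 = 4.56 eV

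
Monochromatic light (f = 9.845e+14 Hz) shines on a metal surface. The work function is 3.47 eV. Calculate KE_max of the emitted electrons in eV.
0.6016 eV

Using Einstein's photoelectric equation: KE_max = hf - φ

First, calculate the photon energy:
E_photon = hf = (6.626×10⁻³⁴ J·s)(9.845e+14 Hz)
E_photon = 4.0716 eV

Then, the maximum kinetic energy:
KE_max = E_photon - φ = 4.0716 eV - 3.47 eV = 0.6016 eV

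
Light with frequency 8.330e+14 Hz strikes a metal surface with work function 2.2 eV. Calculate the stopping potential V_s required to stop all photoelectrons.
1.2450 V

The stopping potential V_s satisfies: eV_s = KE_max

First, find KE_max using Einstein's equation:
E_photon = hf = (6.626×10⁻³⁴ J·s)(8.330e+14 Hz) = 3.4450 eV
KE_max = E_photon - φ = 3.4450 - 2.2 = 1.2450 eV

Since eV_s = KE_max:
V_s = KE_max/e = 1.2450 V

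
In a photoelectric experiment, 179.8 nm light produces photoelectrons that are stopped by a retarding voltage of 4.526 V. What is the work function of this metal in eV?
2.37 eV

The stopping potential gives the maximum kinetic energy: KE_max = eV_s = 4.526 eV

From Einstein's photoelectric equation: KE_max = hc/λ - φ
Rearranging: φ = hc/λ - KE_max

Calculate photon energy:
E_photon = hc/λ = (6.626×10⁻³⁴ J·s)(3×10⁸ m/s) / (179.8×10⁻⁹ m) = 6.8957 eV

Therefore:
φ = 6.8957 - 4.526 = 2.37 eV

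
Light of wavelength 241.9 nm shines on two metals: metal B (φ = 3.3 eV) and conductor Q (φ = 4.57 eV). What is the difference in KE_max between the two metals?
1.2700 eV

Using KE_max = hc/λ - φ for each metal:

Photon energy: E = hc/λ = 5.1254 eV

For metal B (φ₁ = 3.3 eV):
KE₁ = E - φ₁ = 5.1254 - 3.3 = 1.8254 eV

For conductor Q (φ₂ = 4.57 eV):
KE₂ = E - φ₂ = 5.1254 - 4.57 = 0.5554 eV

Difference:
ΔKE = KE₁ - KE₂ = 1.8254 - 0.5554 = 1.2700 eV

Note: The difference equals the difference in work functions: 4.57 - 3.3 = 1.27 eV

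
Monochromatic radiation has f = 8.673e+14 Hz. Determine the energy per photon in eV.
3.5869 eV

Using E = hf:

E = hf = (6.626×10⁻³⁴ J·s)(8.673e+14 Hz)
E = 3.5869 eV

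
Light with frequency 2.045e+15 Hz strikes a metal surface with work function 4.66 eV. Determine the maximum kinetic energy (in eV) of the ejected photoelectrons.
3.7974 eV

Using Einstein's photoelectric equation: KE_max = hf - φ

First, calculate the photon energy:
E_photon = hf = (6.626×10⁻³⁴ J·s)(2.045e+15 Hz)
E_photon = 8.4574 eV

Then, the maximum kinetic energy:
KE_max = E_photon - φ = 8.4574 eV - 4.66 eV = 3.7974 eV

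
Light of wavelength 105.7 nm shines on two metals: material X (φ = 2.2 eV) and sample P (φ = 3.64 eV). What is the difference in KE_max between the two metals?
1.4400 eV

Using KE_max = hc/λ - φ for each metal:

Photon energy: E = hc/λ = 11.7298 eV

For material X (φ₁ = 2.2 eV):
KE₁ = E - φ₁ = 11.7298 - 2.2 = 9.5298 eV

For sample P (φ₂ = 3.64 eV):
KE₂ = E - φ₂ = 11.7298 - 3.64 = 8.0898 eV

Difference:
ΔKE = KE₁ - KE₂ = 9.5298 - 8.0898 = 1.4400 eV

Note: The difference equals the difference in work functions: 3.64 - 2.2 = 1.44 eV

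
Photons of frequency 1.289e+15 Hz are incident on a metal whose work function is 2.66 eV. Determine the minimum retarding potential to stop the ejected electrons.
2.6709 V

The stopping potential V_s satisfies: eV_s = KE_max

First, find KE_max using Einstein's equation:
E_photon = hf = (6.626×10⁻³⁴ J·s)(1.289e+15 Hz) = 5.3309 eV
KE_max = E_photon - φ = 5.3309 - 2.66 = 2.6709 eV

Since eV_s = KE_max:
V_s = KE_max/e = 2.6709 V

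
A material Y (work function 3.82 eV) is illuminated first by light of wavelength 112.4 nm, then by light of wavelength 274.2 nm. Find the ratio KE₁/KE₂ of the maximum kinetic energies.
10.2764

Using Einstein's equation: KE_max = hc/λ - φ

For λ₁ = 112.4 nm:
E₁ = hc/λ₁ = 11.0306 eV
KE₁ = E₁ - φ = 11.0306 - 3.82 = 7.2106 eV

For λ₂ = 274.2 nm:
E₂ = hc/λ₂ = 4.5217 eV
KE₂ = E₂ - φ = 4.5217 - 3.82 = 0.7017 eV

Ratio: KE₁/KE₂ = 7.2106/0.7017 = 10.2764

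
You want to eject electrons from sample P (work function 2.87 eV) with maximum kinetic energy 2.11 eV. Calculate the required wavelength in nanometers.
248.96 nm

From Einstein's equation: KE_max = hc/λ - φ

Rearranging for λ:
hc/λ = KE_max + φ
λ = hc/(KE_max + φ)

Required photon energy:
E_photon = KE_max + φ = 2.11 + 2.87 = 4.98 eV

Required wavelength:
λ = hc/E_photon = (6.626×10⁻³⁴)(3×10⁸) / (4.98 × 1.602×10⁻¹⁹)
λ = 248.96 nm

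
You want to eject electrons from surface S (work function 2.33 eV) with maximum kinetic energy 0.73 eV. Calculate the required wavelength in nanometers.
405.18 nm

From Einstein's equation: KE_max = hc/λ - φ

Rearranging for λ:
hc/λ = KE_max + φ
λ = hc/(KE_max + φ)

Required photon energy:
E_photon = KE_max + φ = 0.73 + 2.33 = 3.06 eV

Required wavelength:
λ = hc/E_photon = (6.626×10⁻³⁴)(3×10⁸) / (3.06 × 1.602×10⁻¹⁹)
λ = 405.18 nm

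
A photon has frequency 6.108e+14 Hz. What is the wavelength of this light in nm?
490.82 nm

Using the wave equation: c = fλ

Solving for wavelength:
λ = c/f = (3×10⁸ m/s) / (6.108e+14 Hz)
λ = 490.82 nm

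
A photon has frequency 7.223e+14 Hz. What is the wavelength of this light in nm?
415.05 nm

Using the wave equation: c = fλ

Solving for wavelength:
λ = c/f = (3×10⁸ m/s) / (7.223e+14 Hz)
λ = 415.05 nm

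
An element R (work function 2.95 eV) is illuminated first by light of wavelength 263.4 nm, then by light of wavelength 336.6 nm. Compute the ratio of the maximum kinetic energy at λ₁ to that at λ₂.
2.3957

Using Einstein's equation: KE_max = hc/λ - φ

For λ₁ = 263.4 nm:
E₁ = hc/λ₁ = 4.7071 eV
KE₁ = E₁ - φ = 4.7071 - 2.95 = 1.7571 eV

For λ₂ = 336.6 nm:
E₂ = hc/λ₂ = 3.6834 eV
KE₂ = E₂ - φ = 3.6834 - 2.95 = 0.7334 eV

Ratio: KE₁/KE₂ = 1.7571/0.7334 = 2.3957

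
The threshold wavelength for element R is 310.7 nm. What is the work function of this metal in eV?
3.99 eV

At the threshold wavelength, photon energy equals work function:
φ = hc/λ₀

Calculating:
φ = (6.626×10⁻³⁴ J·s)(3×10⁸ m/s) / (310.7×10⁻⁹ m)
φ = 3.99 eV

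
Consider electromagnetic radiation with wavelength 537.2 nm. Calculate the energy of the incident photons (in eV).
2.3080 eV

Using E = hf = hc/λ:

E = hc/λ = (6.626×10⁻³⁴ J·s)(3×10⁸ m/s) / (537.2×10⁻⁹ m)
E = 2.3080 eV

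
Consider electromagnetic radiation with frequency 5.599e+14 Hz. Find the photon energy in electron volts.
2.3156 eV

Using E = hf:

E = hf = (6.626×10⁻³⁴ J·s)(5.599e+14 Hz)
E = 2.3156 eV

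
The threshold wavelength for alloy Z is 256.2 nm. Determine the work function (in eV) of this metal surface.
4.84 eV

At the threshold wavelength, photon energy equals work function:
φ = hc/λ₀

Calculating:
φ = (6.626×10⁻³⁴ J·s)(3×10⁸ m/s) / (256.2×10⁻⁹ m)
φ = 4.84 eV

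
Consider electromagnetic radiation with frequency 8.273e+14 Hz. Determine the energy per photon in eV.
3.4214 eV

Using E = hf:

E = hf = (6.626×10⁻³⁴ J·s)(8.273e+14 Hz)
E = 3.4214 eV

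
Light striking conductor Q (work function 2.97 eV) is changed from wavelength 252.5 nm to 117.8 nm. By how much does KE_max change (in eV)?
5.6147 eV

Using Einstein's equation: KE_max = hc/λ - φ

For λ₁ = 252.5 nm:
KE₁ = hc/λ₁ - φ = 4.9103 - 2.97 = 1.9403 eV

For λ₂ = 117.8 nm:
KE₂ = hc/λ₂ - φ = 10.5250 - 2.97 = 7.5550 eV

Change in KE:
ΔKE = KE₂ - KE₁ = 7.5550 - 1.9403 = 5.6147 eV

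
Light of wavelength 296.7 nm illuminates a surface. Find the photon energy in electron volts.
4.1788 eV

Using E = hf = hc/λ:

E = hc/λ = (6.626×10⁻³⁴ J·s)(3×10⁸ m/s) / (296.7×10⁻⁹ m)
E = 4.1788 eV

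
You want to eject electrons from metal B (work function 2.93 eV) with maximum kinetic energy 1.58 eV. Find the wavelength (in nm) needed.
274.91 nm

From Einstein's equation: KE_max = hc/λ - φ

Rearranging for λ:
hc/λ = KE_max + φ
λ = hc/(KE_max + φ)

Required photon energy:
E_photon = KE_max + φ = 1.58 + 2.93 = 4.51 eV

Required wavelength:
λ = hc/E_photon = (6.626×10⁻³⁴)(3×10⁸) / (4.51 × 1.602×10⁻¹⁹)
λ = 274.91 nm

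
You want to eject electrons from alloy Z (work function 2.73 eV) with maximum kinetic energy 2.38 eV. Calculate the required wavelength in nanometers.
242.63 nm

From Einstein's equation: KE_max = hc/λ - φ

Rearranging for λ:
hc/λ = KE_max + φ
λ = hc/(KE_max + φ)

Required photon energy:
E_photon = KE_max + φ = 2.38 + 2.73 = 5.11 eV

Required wavelength:
λ = hc/E_photon = (6.626×10⁻³⁴)(3×10⁸) / (5.11 × 1.602×10⁻¹⁹)
λ = 242.63 nm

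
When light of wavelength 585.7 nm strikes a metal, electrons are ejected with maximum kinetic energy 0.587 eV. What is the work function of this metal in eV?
1.53 eV

From Einstein's photoelectric equation: KE_max = hf - φ = hc/λ - φ

Rearranging for φ:
φ = hc/λ - KE_max

Calculate photon energy:
E_photon = hc/λ = 2.1169 eV

Therefore:
φ = 2.1169 - 0.587 = 1.53 eV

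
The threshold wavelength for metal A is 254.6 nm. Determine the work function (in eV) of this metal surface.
4.87 eV

At the threshold wavelength, photon energy equals work function:
φ = hc/λ₀

Calculating:
φ = (6.626×10⁻³⁴ J·s)(3×10⁸ m/s) / (254.6×10⁻⁹ m)
φ = 4.87 eV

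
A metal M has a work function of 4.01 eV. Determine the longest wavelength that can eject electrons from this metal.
309.19 nm

The threshold wavelength is when the photon energy equals the work function:
hc/λ₀ = φ

Solving for λ₀:
λ₀ = hc/φ = (6.626×10⁻³⁴ J·s)(3×10⁸ m/s) / (4.01 eV × 1.602×10⁻¹⁹ J/eV)
λ₀ = 309.19 nm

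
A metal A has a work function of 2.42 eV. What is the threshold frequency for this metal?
5.8515e+14 Hz

The threshold frequency is when the photon energy equals the work function:
hf₀ = φ

Solving for f₀:
f₀ = φ/h = (2.42 eV × 1.602×10⁻¹⁹ J/eV) / (6.626×10⁻³⁴ J·s)
f₀ = 5.8515e+14 Hz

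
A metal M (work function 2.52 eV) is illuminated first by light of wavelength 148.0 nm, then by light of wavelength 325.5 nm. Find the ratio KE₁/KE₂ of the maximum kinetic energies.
4.5439

Using Einstein's equation: KE_max = hc/λ - φ

For λ₁ = 148.0 nm:
E₁ = hc/λ₁ = 8.3773 eV
KE₁ = E₁ - φ = 8.3773 - 2.52 = 5.8573 eV

For λ₂ = 325.5 nm:
E₂ = hc/λ₂ = 3.8090 eV
KE₂ = E₂ - φ = 3.8090 - 2.52 = 1.2890 eV

Ratio: KE₁/KE₂ = 5.8573/1.2890 = 4.5439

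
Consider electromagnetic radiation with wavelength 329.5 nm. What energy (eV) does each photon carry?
3.7628 eV

Using E = hf = hc/λ:

E = hc/λ = (6.626×10⁻³⁴ J·s)(3×10⁸ m/s) / (329.5×10⁻⁹ m)
E = 3.7628 eV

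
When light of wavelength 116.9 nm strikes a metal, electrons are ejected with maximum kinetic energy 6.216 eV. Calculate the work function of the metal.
4.39 eV

From Einstein's photoelectric equation: KE_max = hf - φ = hc/λ - φ

Rearranging for φ:
φ = hc/λ - KE_max

Calculate photon energy:
E_photon = hc/λ = 10.6060 eV

Therefore:
φ = 10.6060 - 6.216 = 4.39 eV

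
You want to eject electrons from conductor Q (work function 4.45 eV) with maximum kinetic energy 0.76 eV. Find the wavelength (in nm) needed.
237.97 nm

From Einstein's equation: KE_max = hc/λ - φ

Rearranging for λ:
hc/λ = KE_max + φ
λ = hc/(KE_max + φ)

Required photon energy:
E_photon = KE_max + φ = 0.76 + 4.45 = 5.21 eV

Required wavelength:
λ = hc/E_photon = (6.626×10⁻³⁴)(3×10⁸) / (5.21 × 1.602×10⁻¹⁹)
λ = 237.97 nm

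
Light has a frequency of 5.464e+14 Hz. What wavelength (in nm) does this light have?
548.67 nm

Using the wave equation: c = fλ

Solving for wavelength:
λ = c/f = (3×10⁸ m/s) / (5.464e+14 Hz)
λ = 548.67 nm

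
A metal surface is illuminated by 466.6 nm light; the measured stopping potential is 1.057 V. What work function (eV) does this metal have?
1.60 eV

The stopping potential gives the maximum kinetic energy: KE_max = eV_s = 1.057 eV

From Einstein's photoelectric equation: KE_max = hc/λ - φ
Rearranging: φ = hc/λ - KE_max

Calculate photon energy:
E_photon = hc/λ = (6.626×10⁻³⁴ J·s)(3×10⁸ m/s) / (466.6×10⁻⁹ m) = 2.6572 eV

Therefore:
φ = 2.6572 - 1.057 = 1.60 eV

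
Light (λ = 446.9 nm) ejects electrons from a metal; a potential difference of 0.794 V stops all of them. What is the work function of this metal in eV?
1.98 eV

The stopping potential gives the maximum kinetic energy: KE_max = eV_s = 0.794 eV

From Einstein's photoelectric equation: KE_max = hc/λ - φ
Rearranging: φ = hc/λ - KE_max

Calculate photon energy:
E_photon = hc/λ = (6.626×10⁻³⁴ J·s)(3×10⁸ m/s) / (446.9×10⁻⁹ m) = 2.7743 eV

Therefore:
φ = 2.7743 - 0.794 = 1.98 eV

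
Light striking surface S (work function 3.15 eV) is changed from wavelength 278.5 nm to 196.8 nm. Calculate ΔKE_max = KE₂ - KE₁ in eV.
1.8482 eV

Using Einstein's equation: KE_max = hc/λ - φ

For λ₁ = 278.5 nm:
KE₁ = hc/λ₁ - φ = 4.4519 - 3.15 = 1.3019 eV

For λ₂ = 196.8 nm:
KE₂ = hc/λ₂ - φ = 6.3000 - 3.15 = 3.1500 eV

Change in KE:
ΔKE = KE₂ - KE₁ = 3.1500 - 1.3019 = 1.8482 eV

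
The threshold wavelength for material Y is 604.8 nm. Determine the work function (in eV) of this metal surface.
2.05 eV

At the threshold wavelength, photon energy equals work function:
φ = hc/λ₀

Calculating:
φ = (6.626×10⁻³⁴ J·s)(3×10⁸ m/s) / (604.8×10⁻⁹ m)
φ = 2.05 eV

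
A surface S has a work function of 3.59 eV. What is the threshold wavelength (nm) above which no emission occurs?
345.36 nm

The threshold wavelength is when the photon energy equals the work function:
hc/λ₀ = φ

Solving for λ₀:
λ₀ = hc/φ = (6.626×10⁻³⁴ J·s)(3×10⁸ m/s) / (3.59 eV × 1.602×10⁻¹⁹ J/eV)
λ₀ = 345.36 nm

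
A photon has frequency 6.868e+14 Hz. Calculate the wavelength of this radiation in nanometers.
436.51 nm

Using the wave equation: c = fλ

Solving for wavelength:
λ = c/f = (3×10⁸ m/s) / (6.868e+14 Hz)
λ = 436.51 nm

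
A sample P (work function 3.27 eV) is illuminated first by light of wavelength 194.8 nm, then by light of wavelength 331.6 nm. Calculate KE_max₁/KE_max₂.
6.5989

Using Einstein's equation: KE_max = hc/λ - φ

For λ₁ = 194.8 nm:
E₁ = hc/λ₁ = 6.3647 eV
KE₁ = E₁ - φ = 6.3647 - 3.27 = 3.0947 eV

For λ₂ = 331.6 nm:
E₂ = hc/λ₂ = 3.7390 eV
KE₂ = E₂ - φ = 3.7390 - 3.27 = 0.4690 eV

Ratio: KE₁/KE₂ = 3.0947/0.4690 = 6.5989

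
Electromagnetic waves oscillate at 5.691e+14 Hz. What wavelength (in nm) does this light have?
526.78 nm

Using the wave equation: c = fλ

Solving for wavelength:
λ = c/f = (3×10⁸ m/s) / (5.691e+14 Hz)
λ = 526.78 nm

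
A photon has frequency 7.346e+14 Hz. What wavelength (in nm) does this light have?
408.10 nm

Using the wave equation: c = fλ

Solving for wavelength:
λ = c/f = (3×10⁸ m/s) / (7.346e+14 Hz)
λ = 408.10 nm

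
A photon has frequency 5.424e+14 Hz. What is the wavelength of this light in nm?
552.71 nm

Using the wave equation: c = fλ

Solving for wavelength:
λ = c/f = (3×10⁸ m/s) / (5.424e+14 Hz)
λ = 552.71 nm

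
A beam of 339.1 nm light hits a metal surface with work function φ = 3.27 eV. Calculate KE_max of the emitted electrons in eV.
0.3863 eV

Using Einstein's photoelectric equation: KE_max = hf - φ = hc/λ - φ

First, calculate the photon energy:
E_photon = hc/λ = (6.626×10⁻³⁴ J·s)(3×10⁸ m/s) / (339.1×10⁻⁹ m)
E_photon = 3.6563 eV

Then, the maximum kinetic energy:
KE_max = E_photon - φ = 3.6563 eV - 3.27 eV = 0.3863 eV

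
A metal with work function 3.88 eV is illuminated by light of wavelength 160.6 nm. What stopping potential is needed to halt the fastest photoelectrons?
3.8401 V

The stopping potential V_s satisfies: eV_s = KE_max

First, find KE_max using Einstein's equation:
E_photon = hc/λ = 7.7201 eV
KE_max = E_photon - φ = 7.7201 - 3.88 = 3.8401 eV

Since eV_s = KE_max:
V_s = KE_max/e = 3.8401 V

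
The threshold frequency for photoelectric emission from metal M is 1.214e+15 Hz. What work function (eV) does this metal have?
5.02 eV

At the threshold frequency, photon energy equals work function:
φ = hf₀

Calculating:
φ = (6.626×10⁻³⁴ J·s)(1.214e+15 Hz)
φ = 5.02 eV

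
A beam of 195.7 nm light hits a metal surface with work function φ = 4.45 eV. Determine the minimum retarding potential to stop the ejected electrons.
1.8854 V

The stopping potential V_s satisfies: eV_s = KE_max

First, find KE_max using Einstein's equation:
E_photon = hc/λ = 6.3354 eV
KE_max = E_photon - φ = 6.3354 - 4.45 = 1.8854 eV

Since eV_s = KE_max:
V_s = KE_max/e = 1.8854 V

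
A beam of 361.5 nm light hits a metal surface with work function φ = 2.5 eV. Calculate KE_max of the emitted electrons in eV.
0.9297 eV

Using Einstein's photoelectric equation: KE_max = hf - φ = hc/λ - φ

First, calculate the photon energy:
E_photon = hc/λ = (6.626×10⁻³⁴ J·s)(3×10⁸ m/s) / (361.5×10⁻⁹ m)
E_photon = 3.4297 eV

Then, the maximum kinetic energy:
KE_max = E_photon - φ = 3.4297 eV - 2.5 eV = 0.9297 eV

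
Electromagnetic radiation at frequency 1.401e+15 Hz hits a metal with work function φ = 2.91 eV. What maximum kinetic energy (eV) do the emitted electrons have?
2.8841 eV

Using Einstein's photoelectric equation: KE_max = hf - φ

First, calculate the photon energy:
E_photon = hf = (6.626×10⁻³⁴ J·s)(1.401e+15 Hz)
E_photon = 5.7941 eV

Then, the maximum kinetic energy:
KE_max = E_photon - φ = 5.7941 eV - 2.91 eV = 2.8841 eV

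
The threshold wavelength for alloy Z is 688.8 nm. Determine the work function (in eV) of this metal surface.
1.80 eV

At the threshold wavelength, photon energy equals work function:
φ = hc/λ₀

Calculating:
φ = (6.626×10⁻³⁴ J·s)(3×10⁸ m/s) / (688.8×10⁻⁹ m)
φ = 1.80 eV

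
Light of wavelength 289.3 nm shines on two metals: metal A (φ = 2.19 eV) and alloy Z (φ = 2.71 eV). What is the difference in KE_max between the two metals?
0.5200 eV

Using KE_max = hc/λ - φ for each metal:

Photon energy: E = hc/λ = 4.2857 eV

For metal A (φ₁ = 2.19 eV):
KE₁ = E - φ₁ = 4.2857 - 2.19 = 2.0957 eV

For alloy Z (φ₂ = 2.71 eV):
KE₂ = E - φ₂ = 4.2857 - 2.71 = 1.5757 eV

Difference:
ΔKE = KE₁ - KE₂ = 2.0957 - 1.5757 = 0.5200 eV

Note: The difference equals the difference in work functions: 2.71 - 2.19 = 0.52 eV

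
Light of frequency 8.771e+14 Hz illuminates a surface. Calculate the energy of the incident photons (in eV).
3.6274 eV

Using E = hf:

E = hf = (6.626×10⁻³⁴ J·s)(8.771e+14 Hz)
E = 3.6274 eV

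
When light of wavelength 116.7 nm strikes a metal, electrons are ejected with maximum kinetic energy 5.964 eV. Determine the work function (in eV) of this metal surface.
4.66 eV

From Einstein's photoelectric equation: KE_max = hf - φ = hc/λ - φ

Rearranging for φ:
φ = hc/λ - KE_max

Calculate photon energy:
E_photon = hc/λ = 10.6242 eV

Therefore:
φ = 10.6242 - 5.964 = 4.66 eV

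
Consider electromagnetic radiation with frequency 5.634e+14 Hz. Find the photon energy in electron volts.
2.3300 eV

Using E = hf:

E = hf = (6.626×10⁻³⁴ J·s)(5.634e+14 Hz)
E = 2.3300 eV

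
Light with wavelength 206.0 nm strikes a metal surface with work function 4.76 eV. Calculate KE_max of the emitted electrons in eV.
1.2587 eV

Using Einstein's photoelectric equation: KE_max = hf - φ = hc/λ - φ

First, calculate the photon energy:
E_photon = hc/λ = (6.626×10⁻³⁴ J·s)(3×10⁸ m/s) / (206.0×10⁻⁹ m)
E_photon = 6.0187 eV

Then, the maximum kinetic energy:
KE_max = E_photon - φ = 6.0187 eV - 4.76 eV = 1.2587 eV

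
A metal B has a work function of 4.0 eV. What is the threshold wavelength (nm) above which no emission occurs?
309.96 nm

The threshold wavelength is when the photon energy equals the work function:
hc/λ₀ = φ

Solving for λ₀:
λ₀ = hc/φ = (6.626×10⁻³⁴ J·s)(3×10⁸ m/s) / (4.0 eV × 1.602×10⁻¹⁹ J/eV)
λ₀ = 309.96 nm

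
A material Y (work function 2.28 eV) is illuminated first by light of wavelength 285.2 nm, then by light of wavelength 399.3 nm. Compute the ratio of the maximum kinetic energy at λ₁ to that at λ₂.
2.5057

Using Einstein's equation: KE_max = hc/λ - φ

For λ₁ = 285.2 nm:
E₁ = hc/λ₁ = 4.3473 eV
KE₁ = E₁ - φ = 4.3473 - 2.28 = 2.0673 eV

For λ₂ = 399.3 nm:
E₂ = hc/λ₂ = 3.1050 eV
KE₂ = E₂ - φ = 3.1050 - 2.28 = 0.8250 eV

Ratio: KE₁/KE₂ = 2.0673/0.8250 = 2.5057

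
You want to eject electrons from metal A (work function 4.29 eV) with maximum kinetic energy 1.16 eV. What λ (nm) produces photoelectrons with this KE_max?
227.49 nm

From Einstein's equation: KE_max = hc/λ - φ

Rearranging for λ:
hc/λ = KE_max + φ
λ = hc/(KE_max + φ)

Required photon energy:
E_photon = KE_max + φ = 1.16 + 4.29 = 5.45 eV

Required wavelength:
λ = hc/E_photon = (6.626×10⁻³⁴)(3×10⁸) / (5.45 × 1.602×10⁻¹⁹)
λ = 227.49 nm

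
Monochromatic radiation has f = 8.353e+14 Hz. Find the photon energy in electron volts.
3.4545 eV

Using E = hf:

E = hf = (6.626×10⁻³⁴ J·s)(8.353e+14 Hz)
E = 3.4545 eV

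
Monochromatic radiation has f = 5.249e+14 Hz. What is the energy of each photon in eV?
2.1708 eV

Using E = hf:

E = hf = (6.626×10⁻³⁴ J·s)(5.249e+14 Hz)
E = 2.1708 eV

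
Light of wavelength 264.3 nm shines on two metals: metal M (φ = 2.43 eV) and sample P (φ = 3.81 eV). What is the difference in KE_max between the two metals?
1.3800 eV

Using KE_max = hc/λ - φ for each metal:

Photon energy: E = hc/λ = 4.6910 eV

For metal M (φ₁ = 2.43 eV):
KE₁ = E - φ₁ = 4.6910 - 2.43 = 2.2610 eV

For sample P (φ₂ = 3.81 eV):
KE₂ = E - φ₂ = 4.6910 - 3.81 = 0.8810 eV

Difference:
ΔKE = KE₁ - KE₂ = 2.2610 - 0.8810 = 1.3800 eV

Note: The difference equals the difference in work functions: 3.81 - 2.43 = 1.38 eV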